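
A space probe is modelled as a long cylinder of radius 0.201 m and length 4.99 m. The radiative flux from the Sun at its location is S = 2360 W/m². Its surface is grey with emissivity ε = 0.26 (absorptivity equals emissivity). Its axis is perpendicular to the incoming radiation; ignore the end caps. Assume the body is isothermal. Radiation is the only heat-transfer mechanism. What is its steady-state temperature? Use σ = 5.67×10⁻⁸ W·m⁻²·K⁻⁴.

T ≈ 339 K

At equilibrium, absorbed power = emitted power.
Absorbing cross-section = 2rL = 2.006 m²; emitting surface = 2πrL = 6.302 m² (ratio π).
εS·A_cross = εσ·A_surf·T⁴  ⇒  T⁴ = S/(πσ)   (ε cancels).
T⁴ = 2360/(π·5.67×10⁻⁸) = 1.325×10¹⁰ K⁴.
T = (1.325×10¹⁰)^(1/4).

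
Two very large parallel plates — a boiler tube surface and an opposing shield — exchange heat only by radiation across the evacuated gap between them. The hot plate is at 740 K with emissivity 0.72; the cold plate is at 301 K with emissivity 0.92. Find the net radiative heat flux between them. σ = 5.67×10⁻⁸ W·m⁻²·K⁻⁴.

For two infinite grey parallel plates, q = σ(T₁⁴ − T₂⁴)/(1/ε₁ + 1/ε₂ − 1).
T₁⁴ − T₂⁴ = 2.999×10¹¹ − 8.209×10⁹ = 2.917×10¹¹ K⁴.
1/ε₁ + 1/ε₂ − 1 = 1.389 + 1.087 − 1 = 1.476.
q = 5.67×10⁻⁸ × 2.917×10¹¹ / 1.476.

q ≈ 11200 W/m²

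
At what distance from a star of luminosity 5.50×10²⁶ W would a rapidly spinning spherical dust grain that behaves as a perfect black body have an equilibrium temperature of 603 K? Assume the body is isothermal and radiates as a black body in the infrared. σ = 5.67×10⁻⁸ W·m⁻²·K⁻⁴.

For an isothermal black-emitting sphere, (1−a)S·πr² = σ·4πr²·T⁴ ⇒ S = 4σT⁴/(1−a).
S = 4·5.67×10⁻⁸·(603)⁴/1.00 = 29990 W/m².
Flux falls as S = L/(4πd²), so d = √(L/(4πS)) = √(5.50×10²⁶/(4π·29990)).

d ≈ 3.82×10¹⁰ m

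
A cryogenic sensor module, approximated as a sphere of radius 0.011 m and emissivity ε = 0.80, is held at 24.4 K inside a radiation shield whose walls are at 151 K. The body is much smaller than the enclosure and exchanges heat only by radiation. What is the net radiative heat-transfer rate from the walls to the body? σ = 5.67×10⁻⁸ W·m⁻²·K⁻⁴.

For a small grey body in a large enclosure: P_net = εσA(T_body⁴ − T_wall⁴).
A = 4πr² = 0.001521 m²; T_body⁴ − T_wall⁴ = 3.545×10⁵ − 5.199×10⁸ = -5.195×10⁸ K⁴.
|P_net| = 0.80·5.67×10⁻⁸·0.001521·5.195×10⁸.

P_net ≈ 0.0358 W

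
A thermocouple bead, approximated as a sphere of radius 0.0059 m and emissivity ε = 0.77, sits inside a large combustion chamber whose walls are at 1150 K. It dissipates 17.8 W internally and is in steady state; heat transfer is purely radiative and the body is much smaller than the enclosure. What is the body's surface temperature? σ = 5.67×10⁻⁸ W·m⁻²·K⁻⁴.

For a small grey body in a large enclosure, net radiated power = εσA(T⁴ − T_w⁴).
Steady state: P = εσA(T⁴ − T_w⁴) with A = 4πr² = 4.374×10⁻⁴ m².
T⁴ = P/(εσA) + T_w⁴ = 17.8/(0.77·5.67×10⁻⁸·4.374×10⁻⁴) + (1150)⁴
    = 9.320×10¹¹ + 1.749×10¹² = 2.681×10¹² K⁴.

T ≈ 1280 K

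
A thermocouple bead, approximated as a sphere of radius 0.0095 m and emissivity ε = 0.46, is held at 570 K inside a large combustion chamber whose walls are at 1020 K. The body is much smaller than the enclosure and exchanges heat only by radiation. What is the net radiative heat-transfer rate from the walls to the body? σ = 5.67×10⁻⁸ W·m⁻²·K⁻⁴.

For a small grey body in a large enclosure: P_net = εσA(T_body⁴ − T_wall⁴).
A = 4πr² = 0.001134 m²; T_body⁴ − T_wall⁴ = 1.056×10¹¹ − 1.082×10¹² = -9.769×10¹¹ K⁴.
|P_net| = 0.46·5.67×10⁻⁸·0.001134·9.769×10¹¹.

P_net ≈ 28.9 W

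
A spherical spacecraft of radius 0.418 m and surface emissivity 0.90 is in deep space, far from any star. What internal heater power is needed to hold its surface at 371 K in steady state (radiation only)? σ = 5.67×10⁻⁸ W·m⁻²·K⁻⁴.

P ≈ 2120 W

P = εσ·4πr²·T⁴.
4πr² = 2.196 m²; T⁴ = 1.895×10¹⁰ K⁴.
P = 0.90·5.67×10⁻⁸·2.196·1.895×10¹⁰.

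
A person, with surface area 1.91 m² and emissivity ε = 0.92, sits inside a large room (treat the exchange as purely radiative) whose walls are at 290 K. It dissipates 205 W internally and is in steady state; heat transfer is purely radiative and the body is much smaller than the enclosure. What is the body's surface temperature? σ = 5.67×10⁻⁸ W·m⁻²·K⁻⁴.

For a small grey body in a large enclosure, net radiated power = εσA(T⁴ − T_w⁴).
Steady state: P = εσA(T⁴ − T_w⁴) with A = 1.91 m².
T⁴ = P/(εσA) + T_w⁴ = 205/(0.92·5.67×10⁻⁸·1.910) + (290)⁴
    = 2.058×10⁹ + 7.073×10⁹ = 9.130×10⁹ K⁴.

T ≈ 309 K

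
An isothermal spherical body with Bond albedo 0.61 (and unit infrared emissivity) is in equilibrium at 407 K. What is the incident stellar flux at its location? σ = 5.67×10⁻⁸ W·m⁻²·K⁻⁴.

S ≈ 16000 W/m²

(1−a)S·πr² = σ·4πr²·T⁴ ⇒ S = 4σT⁴/(1−a).
S = 4·5.67×10⁻⁸·2.744×10¹⁰/0.390.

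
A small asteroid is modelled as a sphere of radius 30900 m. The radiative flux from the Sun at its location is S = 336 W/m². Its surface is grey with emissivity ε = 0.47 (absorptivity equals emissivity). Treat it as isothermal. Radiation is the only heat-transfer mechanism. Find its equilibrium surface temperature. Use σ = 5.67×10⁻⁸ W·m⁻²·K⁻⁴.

At equilibrium, absorbed power = emitted power.
Absorbing cross-section = πr² = 3.000×10⁹ m²; emitting surface = 4πr² = 1.200×10¹⁰ m² (ratio 4).
εS·A_cross = εσ·A_surf·T⁴  ⇒  T⁴ = S/(4σ)   (ε cancels).
T⁴ = 336/(4·5.67×10⁻⁸) = 1.481×10⁹ K⁴.
T = (1.481×10⁹)^(1/4).

T ≈ 196 K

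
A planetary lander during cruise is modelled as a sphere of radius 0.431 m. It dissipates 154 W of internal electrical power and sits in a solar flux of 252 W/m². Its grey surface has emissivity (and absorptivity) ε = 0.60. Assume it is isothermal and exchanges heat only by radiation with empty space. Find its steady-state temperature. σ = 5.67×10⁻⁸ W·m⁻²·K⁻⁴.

At steady state, absorbed solar power + internal power = radiated power.
Absorbed: α·S·A_cross = 0.60·252·0.5836 = 88.24 W (cross-section πr²).
Total input = 88.24 + 154 = 242.2 W.
Radiated: εσ·A_surf·T⁴ with A_surf = 4πr² = 2.334 m².
T⁴ = 242.2/(0.60·5.67×10⁻⁸·2.334) = 3.050×10⁹ K⁴.

T ≈ 235 K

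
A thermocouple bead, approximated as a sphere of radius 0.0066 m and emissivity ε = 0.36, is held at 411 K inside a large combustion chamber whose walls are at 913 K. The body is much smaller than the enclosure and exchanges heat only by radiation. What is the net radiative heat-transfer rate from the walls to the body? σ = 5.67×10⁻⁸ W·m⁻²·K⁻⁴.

P_net ≈ 7.44 W

For a small grey body in a large enclosure: P_net = εσA(T_body⁴ − T_wall⁴).
A = 4πr² = 5.474×10⁻⁴ m²; T_body⁴ − T_wall⁴ = 2.853×10¹⁰ − 6.948×10¹¹ = -6.663×10¹¹ K⁴.
|P_net| = 0.36·5.67×10⁻⁸·5.474×10⁻⁴·6.663×10¹¹.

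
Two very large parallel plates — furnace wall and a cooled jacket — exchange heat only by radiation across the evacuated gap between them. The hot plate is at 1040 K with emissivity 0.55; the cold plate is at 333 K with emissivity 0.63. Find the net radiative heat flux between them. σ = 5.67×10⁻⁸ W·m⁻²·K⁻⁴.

q ≈ 27300 W/m²

For two infinite grey parallel plates, q = σ(T₁⁴ − T₂⁴)/(1/ε₁ + 1/ε₂ − 1).
T₁⁴ − T₂⁴ = 1.170×10¹² − 1.230×10¹⁰ = 1.158×10¹² K⁴.
1/ε₁ + 1/ε₂ − 1 = 1.818 + 1.587 − 1 = 2.405.
q = 5.67×10⁻⁸ × 1.158×10¹² / 2.405.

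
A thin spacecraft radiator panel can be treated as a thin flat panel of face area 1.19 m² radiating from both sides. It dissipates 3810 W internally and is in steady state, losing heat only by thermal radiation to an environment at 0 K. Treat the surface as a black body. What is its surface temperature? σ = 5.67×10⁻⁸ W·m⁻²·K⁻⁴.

Steady state: internal power = radiated power, P = εσA T⁴.
Radiating area A = 2·1.19 = 2.380 m².
T⁴ = P/(εσA) = 3810/(1.0·5.67×10⁻⁸·2.380) = 2.823×10¹⁰ K⁴.
T = (2.823×10¹⁰)^(1/4).

T ≈ 410 K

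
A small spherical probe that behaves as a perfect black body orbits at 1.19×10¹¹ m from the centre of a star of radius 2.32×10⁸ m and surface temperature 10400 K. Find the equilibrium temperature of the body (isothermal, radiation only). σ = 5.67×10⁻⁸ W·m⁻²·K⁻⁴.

T ≈ 325 K

The star's surface emits σT_*⁴; at distance d the flux is S = σT_*⁴(R_*/d)².
S = 5.67×10⁻⁸·(10400)⁴·(2.32×10⁸/1.19×10¹¹)² = 2521 W/m².
For an isothermal sphere T⁴ = (1−a)S/(4σ) = 1.112×10¹⁰ K⁴.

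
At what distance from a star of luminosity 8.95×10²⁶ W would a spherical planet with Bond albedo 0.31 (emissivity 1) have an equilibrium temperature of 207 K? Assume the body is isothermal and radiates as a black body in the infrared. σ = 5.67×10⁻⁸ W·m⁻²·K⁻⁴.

For an isothermal black-emitting sphere, (1−a)S·πr² = σ·4πr²·T⁴ ⇒ S = 4σT⁴/(1−a).
S = 4·5.67×10⁻⁸·(207)⁴/0.690 = 603.5 W/m².
Flux falls as S = L/(4πd²), so d = √(L/(4πS)) = √(8.95×10²⁶/(4π·603.5)).

d ≈ 3.44×10¹¹ m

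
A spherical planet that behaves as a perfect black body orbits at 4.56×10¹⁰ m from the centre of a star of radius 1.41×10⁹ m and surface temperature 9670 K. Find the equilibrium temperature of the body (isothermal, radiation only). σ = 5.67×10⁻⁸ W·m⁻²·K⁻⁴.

The star's surface emits σT_*⁴; at distance d the flux is S = σT_*⁴(R_*/d)².
S = 5.67×10⁻⁸·(9670)⁴·(1.41×10⁹/4.56×10¹⁰)² = 4.740×10⁵ W/m².
For an isothermal sphere T⁴ = (1−a)S/(4σ) = 2.090×10¹² K⁴.

T ≈ 1200 K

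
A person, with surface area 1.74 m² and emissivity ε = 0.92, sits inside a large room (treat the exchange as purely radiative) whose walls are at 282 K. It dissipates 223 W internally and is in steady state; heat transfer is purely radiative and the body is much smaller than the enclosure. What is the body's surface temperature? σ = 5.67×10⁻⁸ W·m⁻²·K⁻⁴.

For a small grey body in a large enclosure, net radiated power = εσA(T⁴ − T_w⁴).
Steady state: P = εσA(T⁴ − T_w⁴) with A = 1.74 m².
T⁴ = P/(εσA) + T_w⁴ = 223/(0.92·5.67×10⁻⁸·1.740) + (282)⁴
    = 2.457×10⁹ + 6.324×10⁹ = 8.781×10⁹ K⁴.

T ≈ 306 K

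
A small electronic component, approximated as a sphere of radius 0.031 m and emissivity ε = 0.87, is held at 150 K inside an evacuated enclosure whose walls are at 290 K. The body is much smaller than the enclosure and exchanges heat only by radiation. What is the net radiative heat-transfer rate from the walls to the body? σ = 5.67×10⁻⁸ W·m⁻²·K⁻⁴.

For a small grey body in a large enclosure: P_net = εσA(T_body⁴ − T_wall⁴).
A = 4πr² = 0.01208 m²; T_body⁴ − T_wall⁴ = 5.062×10⁸ − 7.073×10⁹ = -6.567×10⁹ K⁴.
|P_net| = 0.87·5.67×10⁻⁸·0.01208·6.567×10⁹.

P_net ≈ 3.91 W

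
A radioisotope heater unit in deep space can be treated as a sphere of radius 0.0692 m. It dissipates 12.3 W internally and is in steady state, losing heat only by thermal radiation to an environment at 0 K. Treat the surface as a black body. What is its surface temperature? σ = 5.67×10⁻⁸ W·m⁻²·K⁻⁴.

T ≈ 245 K

Steady state: internal power = radiated power, P = εσA T⁴.
Radiating area A = 4πr² = 0.06018 m².
T⁴ = P/(εσA) = 12.3/(1.0·5.67×10⁻⁸·0.06018) = 3.605×10⁹ K⁴.
T = (3.605×10⁹)^(1/4).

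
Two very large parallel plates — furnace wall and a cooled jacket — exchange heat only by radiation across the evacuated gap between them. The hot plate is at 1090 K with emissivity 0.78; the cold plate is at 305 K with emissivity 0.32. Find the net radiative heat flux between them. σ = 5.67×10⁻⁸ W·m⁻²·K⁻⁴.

For two infinite grey parallel plates, q = σ(T₁⁴ − T₂⁴)/(1/ε₁ + 1/ε₂ − 1).
T₁⁴ − T₂⁴ = 1.412×10¹² − 8.654×10⁹ = 1.403×10¹² K⁴.
1/ε₁ + 1/ε₂ − 1 = 1.282 + 3.125 − 1 = 3.407.
q = 5.67×10⁻⁸ × 1.403×10¹² / 3.407.

q ≈ 23300 W/m²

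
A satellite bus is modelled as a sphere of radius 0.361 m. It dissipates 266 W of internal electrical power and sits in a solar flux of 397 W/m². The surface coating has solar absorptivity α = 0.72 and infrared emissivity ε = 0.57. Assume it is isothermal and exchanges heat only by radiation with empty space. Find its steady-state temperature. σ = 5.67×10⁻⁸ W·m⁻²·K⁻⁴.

At steady state, absorbed solar power + internal power = radiated power.
Absorbed: α·S·A_cross = 0.72·397·0.4094 = 117.0 W (cross-section πr²).
Total input = 117.0 + 266 = 383.0 W.
Radiated: εσ·A_surf·T⁴ with A_surf = 4πr² = 1.638 m².
T⁴ = 383.0/(0.57·5.67×10⁻⁸·1.638) = 7.237×10⁹ K⁴.

T ≈ 292 K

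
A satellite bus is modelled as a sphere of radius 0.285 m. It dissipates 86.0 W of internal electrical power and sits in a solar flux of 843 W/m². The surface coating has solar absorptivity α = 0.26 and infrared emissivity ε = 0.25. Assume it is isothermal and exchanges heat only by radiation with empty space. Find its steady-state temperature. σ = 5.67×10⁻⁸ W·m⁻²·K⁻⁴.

T ≈ 315 K

At steady state, absorbed solar power + internal power = radiated power.
Absorbed: α·S·A_cross = 0.26·843·0.2552 = 55.93 W (cross-section πr²).
Total input = 55.93 + 86.0 = 141.9 W.
Radiated: εσ·A_surf·T⁴ with A_surf = 4πr² = 1.021 m².
T⁴ = 141.9/(0.25·5.67×10⁻⁸·1.021) = 9.810×10⁹ K⁴.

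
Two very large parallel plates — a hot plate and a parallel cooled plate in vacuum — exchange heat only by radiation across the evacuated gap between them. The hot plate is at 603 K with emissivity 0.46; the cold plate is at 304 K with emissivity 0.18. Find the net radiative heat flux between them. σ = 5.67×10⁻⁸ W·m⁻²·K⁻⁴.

For two infinite grey parallel plates, q = σ(T₁⁴ − T₂⁴)/(1/ε₁ + 1/ε₂ − 1).
T₁⁴ − T₂⁴ = 1.322×10¹¹ − 8.541×10⁹ = 1.237×10¹¹ K⁴.
1/ε₁ + 1/ε₂ − 1 = 2.174 + 5.556 − 1 = 6.729.
q = 5.67×10⁻⁸ × 1.237×10¹¹ / 6.729.

q ≈ 1040 W/m²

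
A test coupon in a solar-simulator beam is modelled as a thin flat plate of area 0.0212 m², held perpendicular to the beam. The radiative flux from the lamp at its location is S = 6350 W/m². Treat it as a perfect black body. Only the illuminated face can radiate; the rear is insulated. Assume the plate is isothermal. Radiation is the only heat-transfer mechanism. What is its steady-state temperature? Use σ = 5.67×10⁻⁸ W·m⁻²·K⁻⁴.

At equilibrium, absorbed power = emitted power.
Absorbing cross-section = A = 0.02120 m²; emitting surface = A = 0.02120 m² (ratio 1).
S·A_cross = εσ·A_surf·T⁴  ⇒  T⁴ = S/(1σ).
T⁴ = 1.00·6350/(1·5.67×10⁻⁸) = 1.120×10¹¹ K⁴.
T = (1.120×10¹¹)^(1/4).

T ≈ 578 K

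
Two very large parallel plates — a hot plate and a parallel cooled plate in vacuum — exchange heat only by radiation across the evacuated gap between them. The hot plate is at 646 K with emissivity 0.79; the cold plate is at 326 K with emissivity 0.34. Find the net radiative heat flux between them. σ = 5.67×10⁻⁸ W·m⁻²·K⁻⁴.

q ≈ 2880 W/m²

For two infinite grey parallel plates, q = σ(T₁⁴ − T₂⁴)/(1/ε₁ + 1/ε₂ − 1).
T₁⁴ − T₂⁴ = 1.742×10¹¹ − 1.129×10¹⁰ = 1.629×10¹¹ K⁴.
1/ε₁ + 1/ε₂ − 1 = 1.266 + 2.941 − 1 = 3.207.
q = 5.67×10⁻⁸ × 1.629×10¹¹ / 3.207.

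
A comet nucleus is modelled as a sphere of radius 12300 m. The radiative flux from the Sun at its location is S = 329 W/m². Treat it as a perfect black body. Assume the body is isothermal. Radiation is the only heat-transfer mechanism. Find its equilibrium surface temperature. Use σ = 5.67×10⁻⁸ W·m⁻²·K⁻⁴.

T ≈ 195 K

At equilibrium, absorbed power = emitted power.
Absorbing cross-section = πr² = 4.753×10⁸ m²; emitting surface = 4πr² = 1.901×10⁹ m² (ratio 4).
S·A_cross = εσ·A_surf·T⁴  ⇒  T⁴ = S/(4σ).
T⁴ = 1.00·329/(4·5.67×10⁻⁸) = 1.451×10⁹ K⁴.
T = (1.451×10⁹)^(1/4).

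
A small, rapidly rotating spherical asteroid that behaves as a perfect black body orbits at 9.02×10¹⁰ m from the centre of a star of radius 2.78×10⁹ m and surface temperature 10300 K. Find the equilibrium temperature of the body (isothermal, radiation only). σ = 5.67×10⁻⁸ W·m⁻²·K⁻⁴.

The star's surface emits σT_*⁴; at distance d the flux is S = σT_*⁴(R_*/d)².
S = 5.67×10⁻⁸·(10300)⁴·(2.78×10⁹/9.02×10¹⁰)² = 6.062×10⁵ W/m².
For an isothermal sphere T⁴ = (1−a)S/(4σ) = 2.673×10¹² K⁴.

T ≈ 1280 K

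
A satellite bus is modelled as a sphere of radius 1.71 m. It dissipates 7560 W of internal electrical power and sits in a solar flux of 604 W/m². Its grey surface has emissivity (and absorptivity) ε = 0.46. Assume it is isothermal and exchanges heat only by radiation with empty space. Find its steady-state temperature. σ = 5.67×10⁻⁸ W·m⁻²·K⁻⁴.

At steady state, absorbed solar power + internal power = radiated power.
Absorbed: α·S·A_cross = 0.46·604·9.186 = 2552 W (cross-section πr²).
Total input = 2552 + 7560 = 10110 W.
Radiated: εσ·A_surf·T⁴ with A_surf = 4πr² = 36.75 m².
T⁴ = 10110/(0.46·5.67×10⁻⁸·36.75) = 1.055×10¹⁰ K⁴.

T ≈ 320 K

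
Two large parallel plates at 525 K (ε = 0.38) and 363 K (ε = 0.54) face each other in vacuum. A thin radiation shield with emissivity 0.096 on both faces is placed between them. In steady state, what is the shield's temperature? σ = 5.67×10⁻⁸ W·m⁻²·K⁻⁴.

In steady state the net flux on the hot side equals that on the cold side.
σ(T₁⁴−T_s⁴)/D₁ = σ(T_s⁴−T₂⁴)/D₂, with D₁ = 1/ε₁+1/ε_s−1 = 12.05, D₂ = 1/ε_s+1/ε₂−1 = 11.27.
Solve for T_s⁴: T_s⁴ = (D₂·T₁⁴ + D₁·T₂⁴)/(D₁+D₂) = 4.569×10¹⁰ K⁴.

T_s ≈ 462 K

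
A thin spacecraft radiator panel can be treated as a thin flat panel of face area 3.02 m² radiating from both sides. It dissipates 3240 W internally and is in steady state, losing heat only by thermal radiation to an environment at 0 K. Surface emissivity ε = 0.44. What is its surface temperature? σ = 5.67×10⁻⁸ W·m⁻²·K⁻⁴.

Steady state: internal power = radiated power, P = εσA T⁴.
Radiating area A = 2·3.02 = 6.040 m².
T⁴ = P/(εσA) = 3240/(0.44·5.67×10⁻⁸·6.040) = 2.150×10¹⁰ K⁴.
T = (2.150×10¹⁰)^(1/4).

T ≈ 383 K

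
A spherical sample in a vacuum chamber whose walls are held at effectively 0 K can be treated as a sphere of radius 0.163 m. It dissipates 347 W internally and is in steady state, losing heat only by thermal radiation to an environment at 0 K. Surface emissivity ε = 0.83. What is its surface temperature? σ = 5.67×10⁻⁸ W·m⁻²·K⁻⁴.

T ≈ 385 K

Steady state: internal power = radiated power, P = εσA T⁴.
Radiating area A = 4πr² = 0.3339 m².
T⁴ = P/(εσA) = 347/(0.83·5.67×10⁻⁸·0.3339) = 2.208×10¹⁰ K⁴.
T = (2.208×10¹⁰)^(1/4).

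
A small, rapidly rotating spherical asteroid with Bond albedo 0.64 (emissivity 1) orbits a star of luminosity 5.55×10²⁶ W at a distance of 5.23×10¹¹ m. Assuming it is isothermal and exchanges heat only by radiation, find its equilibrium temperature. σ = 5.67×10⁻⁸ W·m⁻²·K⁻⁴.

First find the stellar flux at distance d: S = L/(4πd²) = 5.55×10²⁶/(4π·(5.23×10¹¹)²) = 161.5 W/m².
For an isothermal sphere, absorbed (1−a)S·πr² = emitted σ·4πr²·T⁴, so T⁴ = (1−a)S/(4σ).
T⁴ = 0.360·161.5/(4·5.67×10⁻⁸) = 2.563×10⁸ K⁴.

T ≈ 127 K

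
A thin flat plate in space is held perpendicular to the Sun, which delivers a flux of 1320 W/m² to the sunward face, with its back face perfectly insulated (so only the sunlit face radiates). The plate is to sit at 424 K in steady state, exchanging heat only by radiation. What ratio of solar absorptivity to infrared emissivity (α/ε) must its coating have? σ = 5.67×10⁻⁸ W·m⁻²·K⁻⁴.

α/ε ≈ 1.39

Balance: αS·A = εσ·1A·T⁴ ⇒ α/ε = σT⁴/S.
α/ε = 5.67×10⁻⁸·(424)⁴/1320 = 5.67×10⁻⁸·3.232×10¹⁰/1320.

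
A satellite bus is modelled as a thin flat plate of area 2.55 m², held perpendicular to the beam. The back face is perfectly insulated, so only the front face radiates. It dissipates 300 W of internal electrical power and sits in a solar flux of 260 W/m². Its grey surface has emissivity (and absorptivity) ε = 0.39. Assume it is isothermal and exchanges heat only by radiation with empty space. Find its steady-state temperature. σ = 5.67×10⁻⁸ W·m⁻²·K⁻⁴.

T ≈ 315 K

At steady state, absorbed solar power + internal power = radiated power.
Absorbed: α·S·A_cross = 0.39·260·2.550 = 258.6 W (cross-section A).
Total input = 258.6 + 300 = 558.6 W.
Radiated: εσ·A_surf·T⁴ with A_surf = A = 2.550 m².
T⁴ = 558.6/(0.39·5.67×10⁻⁸·2.550) = 9.906×10⁹ K⁴.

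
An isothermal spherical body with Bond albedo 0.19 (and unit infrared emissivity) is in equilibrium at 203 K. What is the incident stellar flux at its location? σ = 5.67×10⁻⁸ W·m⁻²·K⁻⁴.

(1−a)S·πr² = σ·4πr²·T⁴ ⇒ S = 4σT⁴/(1−a).
S = 4·5.67×10⁻⁸·1.698×10⁹/0.810.

S ≈ 475 W/m²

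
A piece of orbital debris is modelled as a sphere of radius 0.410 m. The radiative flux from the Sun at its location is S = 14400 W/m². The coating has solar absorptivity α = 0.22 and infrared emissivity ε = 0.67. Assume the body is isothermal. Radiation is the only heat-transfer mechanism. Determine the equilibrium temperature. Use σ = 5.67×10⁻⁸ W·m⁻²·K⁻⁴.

T ≈ 380 K

At equilibrium, absorbed power = emitted power.
Absorbing cross-section = πr² = 0.5281 m²; emitting surface = 4πr² = 2.112 m² (ratio 4).
αS·A_cross = εσ·A_surf·T⁴  ⇒  T⁴ = αS/(ε·4σ).
T⁴ = 0.220·14400/(0.67·4·5.67×10⁻⁸) = 2.085×10¹⁰ K⁴.
T = (2.085×10¹⁰)^(1/4).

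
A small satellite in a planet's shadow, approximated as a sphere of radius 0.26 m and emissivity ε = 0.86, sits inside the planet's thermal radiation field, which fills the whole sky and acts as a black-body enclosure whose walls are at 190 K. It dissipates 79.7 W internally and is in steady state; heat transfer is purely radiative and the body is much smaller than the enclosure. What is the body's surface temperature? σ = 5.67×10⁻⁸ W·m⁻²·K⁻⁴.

For a small grey body in a large enclosure, net radiated power = εσA(T⁴ − T_w⁴).
Steady state: P = εσA(T⁴ − T_w⁴) with A = 4πr² = 0.8495 m².
T⁴ = P/(εσA) + T_w⁴ = 79.7/(0.86·5.67×10⁻⁸·0.8495) + (190)⁴
    = 1.924×10⁹ + 1.303×10⁹ = 3.227×10⁹ K⁴.

T ≈ 238 K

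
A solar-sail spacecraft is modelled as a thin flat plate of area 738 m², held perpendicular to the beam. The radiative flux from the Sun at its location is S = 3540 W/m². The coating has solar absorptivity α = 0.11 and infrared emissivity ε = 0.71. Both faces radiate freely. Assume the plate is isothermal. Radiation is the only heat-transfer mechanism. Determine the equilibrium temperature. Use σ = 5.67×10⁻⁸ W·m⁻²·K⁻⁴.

T ≈ 264 K

At equilibrium, absorbed power = emitted power.
Absorbing cross-section = A = 738.0 m²; emitting surface = 2A = 1476 m² (ratio 2).
αS·A_cross = εσ·A_surf·T⁴  ⇒  T⁴ = αS/(ε·2σ).
T⁴ = 0.110·3540/(0.71·2·5.67×10⁻⁸) = 4.836×10⁹ K⁴.
T = (4.836×10⁹)^(1/4).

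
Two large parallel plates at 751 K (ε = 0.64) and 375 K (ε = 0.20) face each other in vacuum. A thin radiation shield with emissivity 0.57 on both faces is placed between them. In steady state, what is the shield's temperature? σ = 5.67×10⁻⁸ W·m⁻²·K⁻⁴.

T_s ≈ 694 K

In steady state the net flux on the hot side equals that on the cold side.
σ(T₁⁴−T_s⁴)/D₁ = σ(T_s⁴−T₂⁴)/D₂, with D₁ = 1/ε₁+1/ε_s−1 = 2.317, D₂ = 1/ε_s+1/ε₂−1 = 5.754.
Solve for T_s⁴: T_s⁴ = (D₂·T₁⁴ + D₁·T₂⁴)/(D₁+D₂) = 2.325×10¹¹ K⁴.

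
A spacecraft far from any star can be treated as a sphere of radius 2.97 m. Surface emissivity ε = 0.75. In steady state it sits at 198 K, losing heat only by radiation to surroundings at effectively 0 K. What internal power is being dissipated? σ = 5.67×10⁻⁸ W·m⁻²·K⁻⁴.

Steady state: P = εσA T⁴.
A = 4πr² = 110.8 m²; T⁴ = (198)⁴ = 1.537×10⁹ K⁴.
P = 0.75 × 5.67×10⁻⁸ × 110.8 × 1.537×10⁹.

P ≈ 7240 W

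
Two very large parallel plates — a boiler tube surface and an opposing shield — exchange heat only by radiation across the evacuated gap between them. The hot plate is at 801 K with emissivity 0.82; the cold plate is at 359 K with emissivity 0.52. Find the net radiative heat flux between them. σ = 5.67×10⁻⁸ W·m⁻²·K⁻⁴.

For two infinite grey parallel plates, q = σ(T₁⁴ − T₂⁴)/(1/ε₁ + 1/ε₂ − 1).
T₁⁴ − T₂⁴ = 4.117×10¹¹ − 1.661×10¹⁰ = 3.950×10¹¹ K⁴.
1/ε₁ + 1/ε₂ − 1 = 1.220 + 1.923 − 1 = 2.143.
q = 5.67×10⁻⁸ × 3.950×10¹¹ / 2.143.

q ≈ 10500 W/m²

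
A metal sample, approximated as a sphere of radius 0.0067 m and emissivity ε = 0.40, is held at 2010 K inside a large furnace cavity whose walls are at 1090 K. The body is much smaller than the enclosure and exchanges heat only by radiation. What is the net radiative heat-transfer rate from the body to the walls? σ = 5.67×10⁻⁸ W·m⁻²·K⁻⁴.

P_net ≈ 191 W

For a small grey body in a large enclosure: P_net = εσA(T_body⁴ − T_wall⁴).
A = 4πr² = 5.641×10⁻⁴ m²; T_body⁴ − T_wall⁴ = 1.632×10¹³ − 1.412×10¹² = 1.491×10¹³ K⁴.
|P_net| = 0.40·5.67×10⁻⁸·5.641×10⁻⁴·1.491×10¹³.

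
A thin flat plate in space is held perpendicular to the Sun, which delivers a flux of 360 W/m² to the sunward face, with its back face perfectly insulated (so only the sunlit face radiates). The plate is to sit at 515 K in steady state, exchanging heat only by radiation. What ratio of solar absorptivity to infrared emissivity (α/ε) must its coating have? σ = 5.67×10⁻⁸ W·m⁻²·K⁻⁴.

α/ε ≈ 11.1

Balance: αS·A = εσ·1A·T⁴ ⇒ α/ε = σT⁴/S.
α/ε = 5.67×10⁻⁸·(515)⁴/360 = 5.67×10⁻⁸·7.034×10¹⁰/360.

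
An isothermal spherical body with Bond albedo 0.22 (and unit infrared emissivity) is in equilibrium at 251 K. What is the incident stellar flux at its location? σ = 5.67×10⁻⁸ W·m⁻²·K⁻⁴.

S ≈ 1150 W/m²

(1−a)S·πr² = σ·4πr²·T⁴ ⇒ S = 4σT⁴/(1−a).
S = 4·5.67×10⁻⁸·3.969×10⁹/0.780.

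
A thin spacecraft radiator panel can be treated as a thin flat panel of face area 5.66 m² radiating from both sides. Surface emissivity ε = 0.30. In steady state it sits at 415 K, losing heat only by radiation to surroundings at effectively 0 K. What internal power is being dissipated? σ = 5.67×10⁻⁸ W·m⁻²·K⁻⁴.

Steady state: P = εσA T⁴.
A = 2·5.66 = 11.32 m²; T⁴ = (415)⁴ = 2.966×10¹⁰ K⁴.
P = 0.30 × 5.67×10⁻⁸ × 11.32 × 2.966×10¹⁰.

P ≈ 5710 W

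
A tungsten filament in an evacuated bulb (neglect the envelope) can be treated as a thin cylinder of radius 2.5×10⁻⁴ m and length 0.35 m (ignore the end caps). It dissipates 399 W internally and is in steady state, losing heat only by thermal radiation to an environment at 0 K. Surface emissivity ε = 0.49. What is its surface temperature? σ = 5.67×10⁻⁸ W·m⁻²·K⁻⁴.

Steady state: internal power = radiated power, P = εσA T⁴.
Radiating area A = 2πrL = 5.498×10⁻⁴ m².
T⁴ = P/(εσA) = 399/(0.49·5.67×10⁻⁸·5.498×10⁻⁴) = 2.612×10¹³ K⁴.
T = (2.612×10¹³)^(1/4).

T ≈ 2260 K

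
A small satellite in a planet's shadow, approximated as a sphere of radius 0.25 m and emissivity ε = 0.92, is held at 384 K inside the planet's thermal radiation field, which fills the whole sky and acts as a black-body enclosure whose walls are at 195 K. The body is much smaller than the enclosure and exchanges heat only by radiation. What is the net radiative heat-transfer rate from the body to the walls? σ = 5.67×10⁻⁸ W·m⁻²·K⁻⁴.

P_net ≈ 832 W

For a small grey body in a large enclosure: P_net = εσA(T_body⁴ − T_wall⁴).
A = 4πr² = 0.7854 m²; T_body⁴ − T_wall⁴ = 2.174×10¹⁰ − 1.446×10⁹ = 2.030×10¹⁰ K⁴.
|P_net| = 0.92·5.67×10⁻⁸·0.7854·2.030×10¹⁰.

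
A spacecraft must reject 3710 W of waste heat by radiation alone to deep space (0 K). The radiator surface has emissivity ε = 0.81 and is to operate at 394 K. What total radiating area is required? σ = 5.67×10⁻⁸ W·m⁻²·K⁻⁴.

P = εσA T⁴ ⇒ A = P/(εσT⁴).
T⁴ = 2.410×10¹⁰ K⁴.
A = 3710/(0.81 × 5.67×10⁻⁸ × 2.410×10¹⁰).

A ≈ 3.35 m²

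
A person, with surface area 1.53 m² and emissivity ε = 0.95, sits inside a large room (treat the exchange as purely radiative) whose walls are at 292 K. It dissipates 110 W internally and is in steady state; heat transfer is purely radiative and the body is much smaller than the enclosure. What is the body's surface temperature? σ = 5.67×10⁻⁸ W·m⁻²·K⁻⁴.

T ≈ 305 K

For a small grey body in a large enclosure, net radiated power = εσA(T⁴ − T_w⁴).
Steady state: P = εσA(T⁴ − T_w⁴) with A = 1.53 m².
T⁴ = P/(εσA) + T_w⁴ = 110/(0.95·5.67×10⁻⁸·1.530) + (292)⁴
    = 1.335×10⁹ + 7.270×10⁹ = 8.605×10⁹ K⁴.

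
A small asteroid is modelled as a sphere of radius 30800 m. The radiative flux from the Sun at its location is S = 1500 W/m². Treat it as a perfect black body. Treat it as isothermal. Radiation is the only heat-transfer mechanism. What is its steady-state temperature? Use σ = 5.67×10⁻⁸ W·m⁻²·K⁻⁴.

At equilibrium, absorbed power = emitted power.
Absorbing cross-section = πr² = 2.980×10⁹ m²; emitting surface = 4πr² = 1.192×10¹⁰ m² (ratio 4).
S·A_cross = εσ·A_surf·T⁴  ⇒  T⁴ = S/(4σ).
T⁴ = 1.00·1500/(4·5.67×10⁻⁸) = 6.614×10⁹ K⁴.
T = (6.614×10⁹)^(1/4).

T ≈ 285 K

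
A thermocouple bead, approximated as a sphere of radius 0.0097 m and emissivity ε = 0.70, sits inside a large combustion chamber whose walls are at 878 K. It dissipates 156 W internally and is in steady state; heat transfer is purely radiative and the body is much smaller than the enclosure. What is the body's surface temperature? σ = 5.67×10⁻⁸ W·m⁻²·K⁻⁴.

T ≈ 1410 K

For a small grey body in a large enclosure, net radiated power = εσA(T⁴ − T_w⁴).
Steady state: P = εσA(T⁴ − T_w⁴) with A = 4πr² = 0.001182 m².
T⁴ = P/(εσA) + T_w⁴ = 156/(0.70·5.67×10⁻⁸·0.001182) + (878)⁴
    = 3.324×10¹² + 5.943×10¹¹ = 3.918×10¹² K⁴.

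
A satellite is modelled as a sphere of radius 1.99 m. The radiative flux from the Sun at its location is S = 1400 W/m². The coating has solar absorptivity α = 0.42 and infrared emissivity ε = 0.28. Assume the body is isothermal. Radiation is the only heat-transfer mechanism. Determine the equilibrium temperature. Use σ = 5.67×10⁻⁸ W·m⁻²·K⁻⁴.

At equilibrium, absorbed power = emitted power.
Absorbing cross-section = πr² = 12.44 m²; emitting surface = 4πr² = 49.76 m² (ratio 4).
αS·A_cross = εσ·A_surf·T⁴  ⇒  T⁴ = αS/(ε·4σ).
T⁴ = 0.420·1400/(0.28·4·5.67×10⁻⁸) = 9.259×10⁹ K⁴.
T = (9.259×10⁹)^(1/4).

T ≈ 310 K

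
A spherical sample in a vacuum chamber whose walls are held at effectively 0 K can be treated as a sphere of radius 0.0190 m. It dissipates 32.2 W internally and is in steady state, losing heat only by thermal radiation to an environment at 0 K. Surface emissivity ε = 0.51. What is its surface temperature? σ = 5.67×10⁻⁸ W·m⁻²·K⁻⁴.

Steady state: internal power = radiated power, P = εσA T⁴.
Radiating area A = 4πr² = 0.004536 m².
T⁴ = P/(εσA) = 32.2/(0.51·5.67×10⁻⁸·0.004536) = 2.455×10¹¹ K⁴.
T = (2.455×10¹¹)^(1/4).

T ≈ 704 K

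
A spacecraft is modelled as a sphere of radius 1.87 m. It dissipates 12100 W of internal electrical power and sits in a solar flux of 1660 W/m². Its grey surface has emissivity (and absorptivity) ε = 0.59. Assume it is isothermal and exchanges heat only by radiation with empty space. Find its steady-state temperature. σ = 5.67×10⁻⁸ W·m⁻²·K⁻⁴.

At steady state, absorbed solar power + internal power = radiated power.
Absorbed: α·S·A_cross = 0.59·1660·10.99 = 10760 W (cross-section πr²).
Total input = 10760 + 12100 = 22860 W.
Radiated: εσ·A_surf·T⁴ with A_surf = 4πr² = 43.94 m².
T⁴ = 22860/(0.59·5.67×10⁻⁸·43.94) = 1.555×10¹⁰ K⁴.

T ≈ 353 K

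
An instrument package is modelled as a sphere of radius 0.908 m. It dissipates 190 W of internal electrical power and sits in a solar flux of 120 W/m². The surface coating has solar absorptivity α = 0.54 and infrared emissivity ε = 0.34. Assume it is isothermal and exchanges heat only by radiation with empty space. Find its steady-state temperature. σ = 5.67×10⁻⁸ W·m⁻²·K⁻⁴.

At steady state, absorbed solar power + internal power = radiated power.
Absorbed: α·S·A_cross = 0.54·120·2.590 = 167.8 W (cross-section πr²).
Total input = 167.8 + 190 = 357.8 W.
Radiated: εσ·A_surf·T⁴ with A_surf = 4πr² = 10.36 m².
T⁴ = 357.8/(0.34·5.67×10⁻⁸·10.36) = 1.792×10⁹ K⁴.

T ≈ 206 K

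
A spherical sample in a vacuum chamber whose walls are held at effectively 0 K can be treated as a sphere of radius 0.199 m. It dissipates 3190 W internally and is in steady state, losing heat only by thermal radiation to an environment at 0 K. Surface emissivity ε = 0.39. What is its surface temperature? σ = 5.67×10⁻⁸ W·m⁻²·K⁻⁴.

Steady state: internal power = radiated power, P = εσA T⁴.
Radiating area A = 4πr² = 0.4976 m².
T⁴ = P/(εσA) = 3190/(0.39·5.67×10⁻⁸·0.4976) = 2.899×10¹¹ K⁴.
T = (2.899×10¹¹)^(1/4).

T ≈ 734 K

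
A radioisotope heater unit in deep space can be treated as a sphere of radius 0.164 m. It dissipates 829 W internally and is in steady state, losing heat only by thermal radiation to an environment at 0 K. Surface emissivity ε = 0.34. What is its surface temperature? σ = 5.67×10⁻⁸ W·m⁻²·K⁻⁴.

Steady state: internal power = radiated power, P = εσA T⁴.
Radiating area A = 4πr² = 0.3380 m².
T⁴ = P/(εσA) = 829/(0.34·5.67×10⁻⁸·0.3380) = 1.272×10¹¹ K⁴.
T = (1.272×10¹¹)^(1/4).

T ≈ 597 K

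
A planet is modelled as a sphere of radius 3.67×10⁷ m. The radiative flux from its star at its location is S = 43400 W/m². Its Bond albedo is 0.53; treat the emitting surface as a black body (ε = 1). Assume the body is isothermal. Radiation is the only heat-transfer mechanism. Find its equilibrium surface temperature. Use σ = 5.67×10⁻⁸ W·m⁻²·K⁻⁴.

At equilibrium, absorbed power = emitted power.
Absorbing cross-section = πr² = 4.231×10¹⁵ m²; emitting surface = 4πr² = 1.693×10¹⁶ m² (ratio 4).
(1−a)S·A_cross = εσ·A_surf·T⁴  ⇒  T⁴ = (1−a)S/(4σ).
T⁴ = 0.470·43400/(4·5.67×10⁻⁸) = 8.994×10¹⁰ K⁴.
T = (8.994×10¹⁰)^(1/4).

T ≈ 548 K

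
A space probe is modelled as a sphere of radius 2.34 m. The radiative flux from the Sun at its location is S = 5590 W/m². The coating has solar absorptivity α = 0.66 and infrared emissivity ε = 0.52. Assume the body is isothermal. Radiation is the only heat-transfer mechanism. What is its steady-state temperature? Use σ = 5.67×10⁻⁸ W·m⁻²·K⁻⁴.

T ≈ 421 K

At equilibrium, absorbed power = emitted power.
Absorbing cross-section = πr² = 17.20 m²; emitting surface = 4πr² = 68.81 m² (ratio 4).
αS·A_cross = εσ·A_surf·T⁴  ⇒  T⁴ = αS/(ε·4σ).
T⁴ = 0.660·5590/(0.52·4·5.67×10⁻⁸) = 3.128×10¹⁰ K⁴.
T = (3.128×10¹⁰)^(1/4).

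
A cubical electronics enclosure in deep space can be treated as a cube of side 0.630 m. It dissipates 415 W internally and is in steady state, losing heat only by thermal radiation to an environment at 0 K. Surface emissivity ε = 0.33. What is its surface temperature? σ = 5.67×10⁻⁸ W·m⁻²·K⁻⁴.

Steady state: internal power = radiated power, P = εσA T⁴.
Radiating area A = 6L² = 2.381 m².
T⁴ = P/(εσA) = 415/(0.33·5.67×10⁻⁸·2.381) = 9.314×10⁹ K⁴.
T = (9.314×10⁹)^(1/4).

T ≈ 311 K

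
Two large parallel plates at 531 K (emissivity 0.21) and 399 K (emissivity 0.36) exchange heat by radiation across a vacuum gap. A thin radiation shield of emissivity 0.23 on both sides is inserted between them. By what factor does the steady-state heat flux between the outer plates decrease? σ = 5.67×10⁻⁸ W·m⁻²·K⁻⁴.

factor ≈ 2.18

Without shield: q₀ = σΔ(T⁴)/(1/ε₁+1/ε₂−1) with denominator 6.540.
With shield the two gaps are in series; the resistances add: (1/ε₁+1/ε_s−1)+(1/ε_s+1/ε₂−1) = 8.110+6.126 = 14.24.
Heat-flux ratio q₀/q = 14.24/6.540.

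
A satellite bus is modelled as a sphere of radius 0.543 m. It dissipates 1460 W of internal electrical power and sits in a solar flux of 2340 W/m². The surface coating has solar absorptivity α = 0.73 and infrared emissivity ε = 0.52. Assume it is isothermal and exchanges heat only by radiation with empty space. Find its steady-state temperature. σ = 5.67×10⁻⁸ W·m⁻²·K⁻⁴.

T ≈ 409 K

At steady state, absorbed solar power + internal power = radiated power.
Absorbed: α·S·A_cross = 0.73·2340·0.9263 = 1582 W (cross-section πr²).
Total input = 1582 + 1460 = 3042 W.
Radiated: εσ·A_surf·T⁴ with A_surf = 4πr² = 3.705 m².
T⁴ = 3042/(0.52·5.67×10⁻⁸·3.705) = 2.785×10¹⁰ K⁴.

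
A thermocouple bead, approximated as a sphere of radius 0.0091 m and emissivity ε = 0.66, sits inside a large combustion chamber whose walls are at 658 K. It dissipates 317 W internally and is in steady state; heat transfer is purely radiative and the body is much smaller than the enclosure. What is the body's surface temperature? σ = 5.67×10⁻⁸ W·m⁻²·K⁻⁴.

T ≈ 1700 K

For a small grey body in a large enclosure, net radiated power = εσA(T⁴ − T_w⁴).
Steady state: P = εσA(T⁴ − T_w⁴) with A = 4πr² = 0.001041 m².
T⁴ = P/(εσA) + T_w⁴ = 317/(0.66·5.67×10⁻⁸·0.001041) + (658)⁴
    = 8.140×10¹² + 1.875×10¹¹ = 8.328×10¹² K⁴.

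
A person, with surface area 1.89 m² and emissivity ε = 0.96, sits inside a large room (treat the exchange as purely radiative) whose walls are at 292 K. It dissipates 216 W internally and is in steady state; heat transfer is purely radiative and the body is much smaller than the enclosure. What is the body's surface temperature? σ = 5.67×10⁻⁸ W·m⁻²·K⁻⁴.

For a small grey body in a large enclosure, net radiated power = εσA(T⁴ − T_w⁴).
Steady state: P = εσA(T⁴ − T_w⁴) with A = 1.89 m².
T⁴ = P/(εσA) + T_w⁴ = 216/(0.96·5.67×10⁻⁸·1.890) + (292)⁴
    = 2.100×10⁹ + 7.270×10⁹ = 9.370×10⁹ K⁴.

T ≈ 311 K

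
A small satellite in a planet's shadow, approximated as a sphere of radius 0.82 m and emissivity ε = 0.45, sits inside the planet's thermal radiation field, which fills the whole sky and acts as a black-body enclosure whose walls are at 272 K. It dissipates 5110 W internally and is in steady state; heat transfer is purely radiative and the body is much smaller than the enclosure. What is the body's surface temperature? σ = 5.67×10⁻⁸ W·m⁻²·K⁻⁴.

T ≈ 413 K

For a small grey body in a large enclosure, net radiated power = εσA(T⁴ − T_w⁴).
Steady state: P = εσA(T⁴ − T_w⁴) with A = 4πr² = 8.450 m².
T⁴ = P/(εσA) + T_w⁴ = 5110/(0.45·5.67×10⁻⁸·8.450) + (272)⁴
    = 2.370×10¹⁰ + 5.474×10⁹ = 2.918×10¹⁰ K⁴.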